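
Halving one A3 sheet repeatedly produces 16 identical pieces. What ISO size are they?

A7

16 = 2^4, so 4 halving steps.
A3 → A4 → … → A7 after 4 steps.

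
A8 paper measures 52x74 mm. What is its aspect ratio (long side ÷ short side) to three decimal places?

74 / 52 = 1.423
ISO 216 targets √2 ≈ 1.414; the +0.009 deviation is from mm rounding.

1.423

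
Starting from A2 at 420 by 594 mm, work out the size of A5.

A3: ⌊594/2⌋ × 420 = 297 × 420 mm
A4: ⌊420/2⌋ × 297 = 210 × 297 mm
A5: ⌊297/2⌋ × 210 = 148 × 210 mm

148 × 210 mm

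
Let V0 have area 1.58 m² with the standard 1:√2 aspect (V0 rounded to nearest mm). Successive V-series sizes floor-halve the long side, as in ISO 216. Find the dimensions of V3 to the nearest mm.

373 × 528 mm

Let V0's short side be w mm. w · w√2 = 1.58 m² = 1,580,000 mm², so w ≈ 1057.0 mm and w√2 ≈ 1494.8 mm → V0 = 1057 × 1495 mm.
V1: ⌊1495/2⌋ × 1057 = 747 × 1057 mm
V2: ⌊1057/2⌋ × 747 = 528 × 747 mm
V3: ⌊747/2⌋ × 528 = 373 × 528 mm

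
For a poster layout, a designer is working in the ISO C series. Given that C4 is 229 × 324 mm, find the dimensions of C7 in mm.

C5: ⌊324/2⌋ × 229 = 162 × 229 mm
C6: ⌊229/2⌋ × 162 = 114 × 162 mm
C7: ⌊162/2⌋ × 114 = 81 × 114 mm

81 × 114 mm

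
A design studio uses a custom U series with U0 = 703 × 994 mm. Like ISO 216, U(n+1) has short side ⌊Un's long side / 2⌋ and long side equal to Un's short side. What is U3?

U1: ⌊994/2⌋ × 703 = 497 × 703 mm
U2: ⌊703/2⌋ × 497 = 351 × 497 mm
U3: ⌊497/2⌋ × 351 = 248 × 351 mm

248 × 351 mm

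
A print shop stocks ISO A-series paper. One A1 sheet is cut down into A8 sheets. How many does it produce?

128

Each ISO step halves the sheet: 1 × A1 → 2 × A2 → 4 × A3 → 8 × A4 → …
From A1 to A8 is 7 halving steps: 2^7 = 128.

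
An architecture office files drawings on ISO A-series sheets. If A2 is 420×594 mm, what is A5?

148 × 210 mm

A3: ⌊594/2⌋ × 420 = 297 × 420 mm
A4: ⌊420/2⌋ × 297 = 210 × 297 mm
A5: ⌊297/2⌋ × 210 = 148 × 210 mm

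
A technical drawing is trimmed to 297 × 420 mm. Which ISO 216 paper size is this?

Aspect ratio 420/297 ≈ 1.414 — close to the ISO √2 ≈ 1.414.
In the A-series (A0 area = 1 m²): A3 = 297 × 420 mm.

A3 (297 × 420 mm)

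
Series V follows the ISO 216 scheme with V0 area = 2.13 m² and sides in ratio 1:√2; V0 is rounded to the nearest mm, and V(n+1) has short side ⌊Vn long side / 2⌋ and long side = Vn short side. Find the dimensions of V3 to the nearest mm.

Let V0's short side be w mm. w · w√2 = 2.13 m² = 2,130,000 mm², so w ≈ 1227.2 mm and w√2 ≈ 1735.6 mm → V0 = 1227 × 1736 mm.
V1: ⌊1736/2⌋ × 1227 = 868 × 1227 mm
V2: ⌊1227/2⌋ × 868 = 613 × 868 mm
V3: ⌊868/2⌋ × 613 = 434 × 613 mm

434 × 613 mm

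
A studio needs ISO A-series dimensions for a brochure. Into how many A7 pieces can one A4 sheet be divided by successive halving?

Each ISO step halves the sheet: 1 × A4 → 2 × A5 → 4 × A6 → 8 × A7
From A4 to A7 is 3 halving steps: 2^3 = 8.

8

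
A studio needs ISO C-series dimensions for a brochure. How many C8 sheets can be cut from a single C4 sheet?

16

C4 = 229 × 324 mm; C8 = 57 × 81 mm.
Each halving step doubles the count; 4 steps from C4 to C8.
2^4 = 16.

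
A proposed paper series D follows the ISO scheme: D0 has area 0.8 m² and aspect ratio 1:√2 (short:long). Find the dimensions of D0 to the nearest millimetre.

Let the short side be w mm. Then w · w√2 = 0.8 m² = 800,000 mm².
w² = 800,000/√2, so w ≈ 752.1 mm; long side = w√2 ≈ 1063.7 mm.

752 × 1064 mm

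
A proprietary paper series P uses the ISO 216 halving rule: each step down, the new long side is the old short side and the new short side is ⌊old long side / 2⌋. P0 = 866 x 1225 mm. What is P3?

306 × 433 mm

P1: ⌊1225/2⌋ × 866 = 612 × 866 mm
P2: ⌊866/2⌋ × 612 = 433 × 612 mm
P3: ⌊612/2⌋ × 433 = 306 × 433 mm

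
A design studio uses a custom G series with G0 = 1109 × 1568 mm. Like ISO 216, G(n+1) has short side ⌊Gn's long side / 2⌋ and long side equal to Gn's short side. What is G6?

138 × 196 mm

G1 = 784 × 1109 mm (from G0 by 1 halving).
G2: ⌊1109/2⌋ × 784 = 554 × 784 mm
G3: ⌊784/2⌋ × 554 = 392 × 554 mm
G4: ⌊554/2⌋ × 392 = 277 × 392 mm
G5: ⌊392/2⌋ × 277 = 196 × 277 mm
G6: ⌊277/2⌋ × 196 = 138 × 196 mm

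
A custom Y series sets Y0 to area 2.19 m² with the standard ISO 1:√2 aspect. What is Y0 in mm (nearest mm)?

1244 × 1760 mm

Let the short side be w mm. Then w · w√2 = 2.19 m² = 2,190,000 mm².
w² = 2,190,000/√2, so w ≈ 1244.4 mm; long side = w√2 ≈ 1759.9 mm.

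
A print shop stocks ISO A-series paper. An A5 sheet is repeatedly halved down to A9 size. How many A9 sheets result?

16

A5 = 148 × 210 mm; A9 = 37 × 52 mm.
Each halving step doubles the count; 4 steps from A5 to A9.
2^4 = 16.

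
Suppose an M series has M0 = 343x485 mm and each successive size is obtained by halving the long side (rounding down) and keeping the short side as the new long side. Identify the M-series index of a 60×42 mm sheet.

M0: 343 × 485 mm
M1: 242 × 343 mm
M2: 171 × 242 mm
M3: 121 × 171 mm
M4: 85 × 121 mm
M5: 60 × 85 mm
M6: 42 × 60 mm
M7: 30 × 42 mm
→ matches M6.

M6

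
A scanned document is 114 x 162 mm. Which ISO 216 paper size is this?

C6 (114 × 162 mm)

Aspect ratio 162/114 ≈ 1.421 — close to the ISO √2 ≈ 1.414.
In the C-series (envelope sizes, between A and B): C6 = 114 × 162 mm.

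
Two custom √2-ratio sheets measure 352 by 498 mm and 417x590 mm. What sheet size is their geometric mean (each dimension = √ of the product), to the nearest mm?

Short side: √(352 · 417) = √146784 ≈ 383.1 → 383 mm
Long side: √(498 · 590) = √293820 ≈ 542.1 → 542 mm

383 × 542 mm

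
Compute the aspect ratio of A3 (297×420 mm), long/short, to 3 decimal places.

420 / 297 = 1.414
Matches √2 ≈ 1.414 — the ISO 216 defining ratio.

1.414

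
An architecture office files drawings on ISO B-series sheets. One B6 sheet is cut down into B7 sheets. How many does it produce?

2

Each ISO step halves the sheet: 1 × B6 → 2 × B7
From B6 to B7 is 1 halving step: 2^1 = 2.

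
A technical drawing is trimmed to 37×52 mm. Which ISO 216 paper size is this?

Aspect ratio 52/37 ≈ 1.405 — close to the ISO √2 ≈ 1.414.
In the A-series (A0 area = 1 m²): A9 = 37 × 52 mm.

A9 (37 × 52 mm)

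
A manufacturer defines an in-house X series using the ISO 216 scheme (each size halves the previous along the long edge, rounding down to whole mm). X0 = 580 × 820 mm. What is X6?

72 × 102 mm

X1: ⌊820/2⌋ × 580 = 410 × 580 mm
X2: ⌊580/2⌋ × 410 = 290 × 410 mm
X3: ⌊410/2⌋ × 290 = 205 × 290 mm
X4: ⌊290/2⌋ × 205 = 145 × 205 mm
X5: ⌊205/2⌋ × 145 = 102 × 145 mm
X6: ⌊145/2⌋ × 102 = 72 × 102 mm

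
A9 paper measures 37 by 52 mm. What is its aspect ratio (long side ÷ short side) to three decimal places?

1.405

52 / 37 = 1.405
ISO 216 targets √2 ≈ 1.414; the -0.009 deviation is from mm rounding.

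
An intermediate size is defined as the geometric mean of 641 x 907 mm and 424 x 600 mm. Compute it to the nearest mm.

Short side: √(641 · 424) = √271784 ≈ 521.3 → 521 mm
Long side: √(907 · 600) = √544200 ≈ 737.7 → 738 mm

521 × 738 mm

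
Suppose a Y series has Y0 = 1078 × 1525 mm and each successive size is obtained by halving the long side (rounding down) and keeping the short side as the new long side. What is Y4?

269 × 381 mm

Y1: ⌊1525/2⌋ × 1078 = 762 × 1078 mm
Y2: ⌊1078/2⌋ × 762 = 539 × 762 mm
Y3: ⌊762/2⌋ × 539 = 381 × 539 mm
Y4: ⌊539/2⌋ × 381 = 269 × 381 mm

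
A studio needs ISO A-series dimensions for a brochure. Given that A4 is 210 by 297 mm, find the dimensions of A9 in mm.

A5: ⌊297/2⌋ × 210 = 148 × 210 mm
A6: ⌊210/2⌋ × 148 = 105 × 148 mm
A7: ⌊148/2⌋ × 105 = 74 × 105 mm
A8: ⌊105/2⌋ × 74 = 52 × 74 mm
A9: ⌊74/2⌋ × 52 = 37 × 52 mm

37 × 52 mm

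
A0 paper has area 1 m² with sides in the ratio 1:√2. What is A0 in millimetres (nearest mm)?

841 × 1189 mm

Let the short side be w mm. Then the long side is w√2 and w · w√2 = 10⁶ mm².
w² = 10⁶/√2, so w = 1000 / 2^(1/4) ≈ 840.9 mm; long side = 1000 · 2^(1/4) ≈ 1189.2 mm.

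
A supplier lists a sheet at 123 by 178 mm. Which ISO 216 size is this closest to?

Aspect ratio 178/123 ≈ 1.447 (ISO target is √2 ≈ 1.414).
In the B-series (B0 = 1000 × 1414 mm): B6 = 125 × 176 mm.
Off by 4 mm total — nearest standard size.

B6 (125 × 176 mm)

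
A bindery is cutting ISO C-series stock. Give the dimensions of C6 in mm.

114 × 162 mm

C0 = 917 × 1297 mm (C0 is the geometric mean of A0 and B0, aspect 1:√2).
C1: ⌊1297/2⌋ × 917 = 648 × 917 mm
C2: ⌊917/2⌋ × 648 = 458 × 648 mm
C3: ⌊648/2⌋ × 458 = 324 × 458 mm
C4: ⌊458/2⌋ × 324 = 229 × 324 mm
C5: ⌊324/2⌋ × 229 = 162 × 229 mm
C6: ⌊229/2⌋ × 162 = 114 × 162 mm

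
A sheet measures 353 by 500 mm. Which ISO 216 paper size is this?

Aspect ratio 500/353 ≈ 1.416 — close to the ISO √2 ≈ 1.414.
In the B-series (B0 = 1000 × 1414 mm): B3 = 353 × 500 mm.

B3 (353 × 500 mm)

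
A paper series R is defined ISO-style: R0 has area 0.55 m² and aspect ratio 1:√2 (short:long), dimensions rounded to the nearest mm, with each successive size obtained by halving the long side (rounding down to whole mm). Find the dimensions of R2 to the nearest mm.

Let R0's short side be w mm. w · w√2 = 0.55 m² = 550,000 mm², so w ≈ 623.6 mm and w√2 ≈ 881.9 mm → R0 = 624 × 882 mm.
R1: ⌊882/2⌋ × 624 = 441 × 624 mm
R2: ⌊624/2⌋ × 441 = 312 × 441 mm

312 × 441 mm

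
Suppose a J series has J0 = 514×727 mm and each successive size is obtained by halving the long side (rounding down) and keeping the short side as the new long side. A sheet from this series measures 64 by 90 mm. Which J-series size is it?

J0: 514 × 727 mm
J1: 363 × 514 mm
J2: 257 × 363 mm
J3: 181 × 257 mm
J4: 128 × 181 mm
J5: 90 × 128 mm
J6: 64 × 90 mm
J7: 45 × 64 mm
→ matches J6.

J6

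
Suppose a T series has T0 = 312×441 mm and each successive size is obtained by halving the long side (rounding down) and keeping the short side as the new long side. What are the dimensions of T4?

T1: ⌊441/2⌋ × 312 = 220 × 312 mm
T2: ⌊312/2⌋ × 220 = 156 × 220 mm
T3: ⌊220/2⌋ × 156 = 110 × 156 mm
T4: ⌊156/2⌋ × 110 = 78 × 110 mm

78 × 110 mm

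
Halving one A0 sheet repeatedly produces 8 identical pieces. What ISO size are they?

8 = 2^3, so 3 halving steps.
A0 → A1 → … → A3 after 3 steps.

A3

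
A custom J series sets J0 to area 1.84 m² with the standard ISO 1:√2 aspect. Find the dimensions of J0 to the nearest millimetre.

1141 × 1613 mm

Let the short side be w mm. Then w · w√2 = 1.84 m² = 1,840,000 mm².
w² = 1,840,000/√2, so w ≈ 1140.6 mm; long side = w√2 ≈ 1613.1 mm.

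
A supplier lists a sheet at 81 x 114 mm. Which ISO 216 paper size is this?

Aspect ratio 114/81 ≈ 1.407 — close to the ISO √2 ≈ 1.414.
In the C-series (envelope sizes, between A and B): C7 = 81 × 114 mm.

C7 (81 × 114 mm)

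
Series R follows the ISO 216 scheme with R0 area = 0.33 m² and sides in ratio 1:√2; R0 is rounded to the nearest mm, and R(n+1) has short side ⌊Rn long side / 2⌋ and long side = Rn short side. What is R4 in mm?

120 × 170 mm

Let R0's short side be w mm. w · w√2 = 0.33 m² = 330,000 mm², so w ≈ 483.1 mm and w√2 ≈ 683.1 mm → R0 = 483 × 683 mm.
R1: ⌊683/2⌋ × 483 = 341 × 483 mm
R2: ⌊483/2⌋ × 341 = 241 × 341 mm
R3: ⌊341/2⌋ × 241 = 170 × 241 mm
R4: ⌊241/2⌋ × 170 = 120 × 170 mm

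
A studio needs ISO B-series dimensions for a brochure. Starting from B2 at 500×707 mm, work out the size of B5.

B3: ⌊707/2⌋ × 500 = 353 × 500 mm
B4: ⌊500/2⌋ × 353 = 250 × 353 mm
B5: ⌊353/2⌋ × 250 = 176 × 250 mm

176 × 250 mm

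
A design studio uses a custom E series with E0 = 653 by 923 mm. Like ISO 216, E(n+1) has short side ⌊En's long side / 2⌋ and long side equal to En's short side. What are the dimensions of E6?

81 × 115 mm

E1: ⌊923/2⌋ × 653 = 461 × 653 mm
E2: ⌊653/2⌋ × 461 = 326 × 461 mm
E3: ⌊461/2⌋ × 326 = 230 × 326 mm
E4: ⌊326/2⌋ × 230 = 163 × 230 mm
E5: ⌊230/2⌋ × 163 = 115 × 163 mm
E6: ⌊163/2⌋ × 115 = 81 × 115 mm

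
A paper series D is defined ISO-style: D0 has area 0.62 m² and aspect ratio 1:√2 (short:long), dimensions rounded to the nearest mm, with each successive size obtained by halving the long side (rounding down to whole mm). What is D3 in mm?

Let D0's short side be w mm. w · w√2 = 0.62 m² = 620,000 mm², so w ≈ 662.1 mm and w√2 ≈ 936.4 mm → D0 = 662 × 936 mm.
D1: ⌊936/2⌋ × 662 = 468 × 662 mm
D2: ⌊662/2⌋ × 468 = 331 × 468 mm
D3: ⌊468/2⌋ × 331 = 234 × 331 mm

234 × 331 mm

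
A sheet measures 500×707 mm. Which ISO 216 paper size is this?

Aspect ratio 707/500 ≈ 1.414 — close to the ISO √2 ≈ 1.414.
In the B-series (B0 = 1000 × 1414 mm): B2 = 500 × 707 mm.

B2 (500 × 707 mm)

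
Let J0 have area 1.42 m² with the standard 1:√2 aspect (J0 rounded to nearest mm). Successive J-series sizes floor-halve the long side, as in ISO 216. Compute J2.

Let J0's short side be w mm. w · w√2 = 1.42 m² = 1,420,000 mm², so w ≈ 1002.0 mm and w√2 ≈ 1417.1 mm → J0 = 1002 × 1417 mm.
J1: ⌊1417/2⌋ × 1002 = 708 × 1002 mm
J2: ⌊1002/2⌋ × 708 = 501 × 708 mm

501 × 708 mm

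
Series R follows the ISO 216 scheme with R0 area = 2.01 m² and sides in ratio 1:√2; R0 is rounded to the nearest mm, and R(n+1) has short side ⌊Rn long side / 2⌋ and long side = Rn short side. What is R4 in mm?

Let R0's short side be w mm. w · w√2 = 2.01 m² = 2,010,000 mm², so w ≈ 1192.2 mm and w√2 ≈ 1686.0 mm → R0 = 1192 × 1686 mm.
R1: ⌊1686/2⌋ × 1192 = 843 × 1192 mm
R2: ⌊1192/2⌋ × 843 = 596 × 843 mm
R3: ⌊843/2⌋ × 596 = 421 × 596 mm
R4: ⌊596/2⌋ × 421 = 298 × 421 mm

298 × 421 mm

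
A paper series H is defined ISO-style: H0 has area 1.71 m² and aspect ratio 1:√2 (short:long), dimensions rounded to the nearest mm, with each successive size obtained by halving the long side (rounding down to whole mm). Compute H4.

275 × 388 mm

Let H0's short side be w mm. w · w√2 = 1.71 m² = 1,710,000 mm², so w ≈ 1099.6 mm and w√2 ≈ 1555.1 mm → H0 = 1100 × 1555 mm.
H1: ⌊1555/2⌋ × 1100 = 777 × 1100 mm
H2: ⌊1100/2⌋ × 777 = 550 × 777 mm
H3: ⌊777/2⌋ × 550 = 388 × 550 mm
H4: ⌊550/2⌋ × 388 = 275 × 388 mm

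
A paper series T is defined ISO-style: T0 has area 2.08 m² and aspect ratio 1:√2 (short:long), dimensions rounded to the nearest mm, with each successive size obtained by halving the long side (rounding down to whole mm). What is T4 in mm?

Let T0's short side be w mm. w · w√2 = 2.08 m² = 2,080,000 mm², so w ≈ 1212.8 mm and w√2 ≈ 1715.1 mm → T0 = 1213 × 1715 mm.
T1: ⌊1715/2⌋ × 1213 = 857 × 1213 mm
T2: ⌊1213/2⌋ × 857 = 606 × 857 mm
T3: ⌊857/2⌋ × 606 = 428 × 606 mm
T4: ⌊606/2⌋ × 428 = 303 × 428 mm

303 × 428 mm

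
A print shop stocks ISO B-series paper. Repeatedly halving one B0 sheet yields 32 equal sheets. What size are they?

B5

32 = 2^5, so 5 halving steps.
B0 → B1 → … → B5 after 5 steps.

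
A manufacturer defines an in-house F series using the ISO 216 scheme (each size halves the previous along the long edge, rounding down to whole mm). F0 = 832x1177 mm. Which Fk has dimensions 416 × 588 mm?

F2

F0: 832 × 1177 mm
F1: 588 × 832 mm
F2: 416 × 588 mm
F3: 294 × 416 mm
→ matches F2.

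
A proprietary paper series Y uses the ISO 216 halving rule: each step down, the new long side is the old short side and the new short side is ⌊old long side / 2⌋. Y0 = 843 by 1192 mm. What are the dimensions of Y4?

Y1: ⌊1192/2⌋ × 843 = 596 × 843 mm
Y2: ⌊843/2⌋ × 596 = 421 × 596 mm
Y3: ⌊596/2⌋ × 421 = 298 × 421 mm
Y4: ⌊421/2⌋ × 298 = 210 × 298 mm

210 × 298 mm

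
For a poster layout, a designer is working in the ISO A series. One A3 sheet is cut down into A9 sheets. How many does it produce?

64

A3 = 297 × 420 mm; A9 = 37 × 52 mm.
Each halving step doubles the count; 6 steps from A3 to A9.
2^6 = 64.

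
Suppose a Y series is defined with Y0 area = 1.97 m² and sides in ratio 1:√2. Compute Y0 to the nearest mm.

Let the short side be w mm. Then w · w√2 = 1.97 m² = 1,970,000 mm².
w² = 1,970,000/√2, so w ≈ 1180.3 mm; long side = w√2 ≈ 1669.1 mm.

1180 × 1669 mm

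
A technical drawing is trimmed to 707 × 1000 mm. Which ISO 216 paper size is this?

Aspect ratio 1000/707 ≈ 1.414 — close to the ISO √2 ≈ 1.414.
In the B-series (B0 = 1000 × 1414 mm): B1 = 707 × 1000 mm.

B1 (707 × 1000 mm)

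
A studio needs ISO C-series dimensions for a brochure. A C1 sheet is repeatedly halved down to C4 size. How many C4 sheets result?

8

C1 = 648 × 917 mm; C4 = 229 × 324 mm.
Each halving step doubles the count; 3 steps from C1 to C4.
2^3 = 8.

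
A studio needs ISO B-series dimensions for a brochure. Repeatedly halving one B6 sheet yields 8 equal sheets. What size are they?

8 = 2^3, so 3 halving steps.
B6 → B7 → … → B9 after 3 steps.

B9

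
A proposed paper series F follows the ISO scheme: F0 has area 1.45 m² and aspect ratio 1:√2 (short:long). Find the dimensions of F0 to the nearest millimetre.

Let the short side be w mm. Then w · w√2 = 1.45 m² = 1,450,000 mm².
w² = 1,450,000/√2, so w ≈ 1012.6 mm; long side = w√2 ≈ 1432.0 mm.

1013 × 1432 mm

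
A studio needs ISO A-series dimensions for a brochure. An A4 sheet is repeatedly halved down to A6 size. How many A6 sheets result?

Each ISO step halves the sheet: 1 × A4 → 2 × A5 → 4 × A6
From A4 to A6 is 2 halving steps: 2^2 = 4.

4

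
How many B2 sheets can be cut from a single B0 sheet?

4

Each ISO step halves the sheet: 1 × B0 → 2 × B1 → 4 × B2
From B0 to B2 is 2 halving steps: 2^2 = 4.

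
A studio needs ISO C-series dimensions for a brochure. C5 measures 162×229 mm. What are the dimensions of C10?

28 × 40 mm

C6: ⌊229/2⌋ × 162 = 114 × 162 mm
C7: ⌊162/2⌋ × 114 = 81 × 114 mm
C8: ⌊114/2⌋ × 81 = 57 × 81 mm
C9: ⌊81/2⌋ × 57 = 40 × 57 mm
C10: ⌊57/2⌋ × 40 = 28 × 40 mm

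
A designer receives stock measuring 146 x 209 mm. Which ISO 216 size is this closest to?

Aspect ratio 209/146 ≈ 1.432 (ISO target is √2 ≈ 1.414).
In the A-series (A0 area = 1 m²): A5 = 148 × 210 mm.
Off by 3 mm total — nearest standard size.

A5 (148 × 210 mm)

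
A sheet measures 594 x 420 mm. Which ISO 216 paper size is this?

Aspect ratio 594/420 ≈ 1.414 — close to the ISO √2 ≈ 1.414.
In the A-series (A0 area = 1 m²): A2 = 420 × 594 mm.

A2 (420 × 594 mm)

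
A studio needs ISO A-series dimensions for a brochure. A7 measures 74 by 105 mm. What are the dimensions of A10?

A8: ⌊105/2⌋ × 74 = 52 × 74 mm
A9: ⌊74/2⌋ × 52 = 37 × 52 mm
A10: ⌊52/2⌋ × 37 = 26 × 37 mm

26 × 37 mm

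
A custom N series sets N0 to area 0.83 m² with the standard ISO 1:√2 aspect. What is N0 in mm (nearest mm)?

766 × 1083 mm

Let the short side be w mm. Then w · w√2 = 0.83 m² = 830,000 mm².
w² = 830,000/√2, so w ≈ 766.1 mm; long side = w√2 ≈ 1083.4 mm.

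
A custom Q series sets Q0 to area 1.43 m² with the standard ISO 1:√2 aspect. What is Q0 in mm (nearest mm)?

Let the short side be w mm. Then w · w√2 = 1.43 m² = 1,430,000 mm².
w² = 1,430,000/√2, so w ≈ 1005.6 mm; long side = w√2 ≈ 1422.1 mm.

1006 × 1422 mm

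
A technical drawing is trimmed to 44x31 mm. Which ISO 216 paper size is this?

Aspect ratio 44/31 ≈ 1.419 — close to the ISO √2 ≈ 1.414.
In the B-series (B0 = 1000 × 1414 mm): B10 = 31 × 44 mm.

B10 (31 × 44 mm)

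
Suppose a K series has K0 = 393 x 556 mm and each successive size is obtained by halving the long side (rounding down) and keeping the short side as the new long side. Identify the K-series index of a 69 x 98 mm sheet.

K0: 393 × 556 mm
K1: 278 × 393 mm
K2: 196 × 278 mm
K3: 139 × 196 mm
K4: 98 × 139 mm
K5: 69 × 98 mm
K6: 49 × 69 mm
→ matches K5.

K5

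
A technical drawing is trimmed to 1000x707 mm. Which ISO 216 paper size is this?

B1 (707 × 1000 mm)

Aspect ratio 1000/707 ≈ 1.414 — close to the ISO √2 ≈ 1.414.
In the B-series (B0 = 1000 × 1414 mm): B1 = 707 × 1000 mm.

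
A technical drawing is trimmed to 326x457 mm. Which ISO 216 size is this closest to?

C3 (324 × 458 mm)

Aspect ratio 457/326 ≈ 1.402 — close to the ISO √2 ≈ 1.414.
In the C-series (envelope sizes, between A and B): C3 = 324 × 458 mm.
Off by 3 mm total — nearest standard size.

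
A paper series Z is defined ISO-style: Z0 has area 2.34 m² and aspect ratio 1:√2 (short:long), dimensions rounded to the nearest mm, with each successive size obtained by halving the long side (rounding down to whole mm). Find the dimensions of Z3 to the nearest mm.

Let Z0's short side be w mm. w · w√2 = 2.34 m² = 2,340,000 mm², so w ≈ 1286.3 mm and w√2 ≈ 1819.1 mm → Z0 = 1286 × 1819 mm.
Z1: ⌊1819/2⌋ × 1286 = 909 × 1286 mm
Z2: ⌊1286/2⌋ × 909 = 643 × 909 mm
Z3: ⌊909/2⌋ × 643 = 454 × 643 mm

454 × 643 mm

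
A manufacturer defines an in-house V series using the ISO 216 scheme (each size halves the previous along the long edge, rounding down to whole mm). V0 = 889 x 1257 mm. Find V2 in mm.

V1: ⌊1257/2⌋ × 889 = 628 × 889 mm
V2: ⌊889/2⌋ × 628 = 444 × 628 mm

444 × 628 mm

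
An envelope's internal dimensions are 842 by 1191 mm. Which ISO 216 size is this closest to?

Aspect ratio 1191/842 ≈ 1.414 — close to the ISO √2 ≈ 1.414.
In the A-series (A0 area = 1 m²): A0 = 841 × 1189 mm.
Off by 3 mm total — nearest standard size.

A0 (841 × 1189 mm)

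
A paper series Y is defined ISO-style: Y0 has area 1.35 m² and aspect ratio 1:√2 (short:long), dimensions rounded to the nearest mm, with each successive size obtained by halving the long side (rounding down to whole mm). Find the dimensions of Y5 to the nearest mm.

Let Y0's short side be w mm. w · w√2 = 1.35 m² = 1,350,000 mm², so w ≈ 977.0 mm and w√2 ≈ 1381.7 mm → Y0 = 977 × 1382 mm.
Y1: ⌊1382/2⌋ × 977 = 691 × 977 mm
Y2: ⌊977/2⌋ × 691 = 488 × 691 mm
Y3: ⌊691/2⌋ × 488 = 345 × 488 mm
Y4: ⌊488/2⌋ × 345 = 244 × 345 mm
Y5: ⌊345/2⌋ × 244 = 172 × 244 mm

172 × 244 mm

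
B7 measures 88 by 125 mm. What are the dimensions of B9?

44 × 62 mm

B8: ⌊125/2⌋ × 88 = 62 × 88 mm
B9: ⌊88/2⌋ × 62 = 44 × 62 mm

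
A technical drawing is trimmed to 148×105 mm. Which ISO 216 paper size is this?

A6 (105 × 148 mm)

Aspect ratio 148/105 ≈ 1.410 — close to the ISO √2 ≈ 1.414.
In the A-series (A0 area = 1 m²): A6 = 105 × 148 mm.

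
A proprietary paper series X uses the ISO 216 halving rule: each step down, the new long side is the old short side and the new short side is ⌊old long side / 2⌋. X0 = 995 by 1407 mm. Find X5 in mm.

175 × 248 mm

X1: ⌊1407/2⌋ × 995 = 703 × 995 mm
X2: ⌊995/2⌋ × 703 = 497 × 703 mm
X3: ⌊703/2⌋ × 497 = 351 × 497 mm
X4: ⌊497/2⌋ × 351 = 248 × 351 mm
X5: ⌊351/2⌋ × 248 = 175 × 248 mm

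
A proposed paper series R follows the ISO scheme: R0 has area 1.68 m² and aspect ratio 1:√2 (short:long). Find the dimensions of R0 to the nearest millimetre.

1090 × 1541 mm

Let the short side be w mm. Then w · w√2 = 1.68 m² = 1,680,000 mm².
w² = 1,680,000/√2, so w ≈ 1089.9 mm; long side = w√2 ≈ 1541.4 mm.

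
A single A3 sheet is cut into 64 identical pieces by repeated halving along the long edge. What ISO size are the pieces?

A9

64 = 2^6, so 6 halving steps.
A3 → A4 → … → A9 after 6 steps.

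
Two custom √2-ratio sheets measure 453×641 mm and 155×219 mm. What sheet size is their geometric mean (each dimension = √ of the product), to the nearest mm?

Short side: √(453 · 155) = √70215 ≈ 265.0 → 265 mm
Long side: √(641 · 219) = √140379 ≈ 374.7 → 375 mm

265 × 375 mm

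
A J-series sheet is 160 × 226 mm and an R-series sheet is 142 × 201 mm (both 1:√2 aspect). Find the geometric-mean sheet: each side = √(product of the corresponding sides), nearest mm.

151 × 213 mm

Short side: √(160 · 142) = √22720 ≈ 150.7 → 151 mm
Long side: √(226 · 201) = √45426 ≈ 213.1 → 213 mm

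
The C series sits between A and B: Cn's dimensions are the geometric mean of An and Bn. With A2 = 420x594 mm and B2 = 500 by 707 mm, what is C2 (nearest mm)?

458 × 648 mm

Short side: √(420 · 500) = √210000 ≈ 458.3 → 458 mm
Long side: √(594 · 707) = √419958 ≈ 648.0 → 648 mm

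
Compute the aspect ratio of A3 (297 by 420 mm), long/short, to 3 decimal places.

420 / 297 = 1.414
Matches √2 ≈ 1.414 — the ISO 216 defining ratio.

1.414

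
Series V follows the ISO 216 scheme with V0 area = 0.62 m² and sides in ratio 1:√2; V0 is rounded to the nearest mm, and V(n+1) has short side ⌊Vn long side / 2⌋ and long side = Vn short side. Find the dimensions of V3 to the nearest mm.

Let V0's short side be w mm. w · w√2 = 0.62 m² = 620,000 mm², so w ≈ 662.1 mm and w√2 ≈ 936.4 mm → V0 = 662 × 936 mm.
V1: ⌊936/2⌋ × 662 = 468 × 662 mm
V2: ⌊662/2⌋ × 468 = 331 × 468 mm
V3: ⌊468/2⌋ × 331 = 234 × 331 mm

234 × 331 mm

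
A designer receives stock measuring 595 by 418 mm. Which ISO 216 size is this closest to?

A2 (420 × 594 mm)

Aspect ratio 595/418 ≈ 1.423 — close to the ISO √2 ≈ 1.414.
In the A-series (A0 area = 1 m²): A2 = 420 × 594 mm.
Off by 3 mm total — nearest standard size.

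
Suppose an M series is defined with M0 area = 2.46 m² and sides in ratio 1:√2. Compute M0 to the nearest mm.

1319 × 1865 mm

Let the short side be w mm. Then w · w√2 = 2.46 m² = 2,460,000 mm².
w² = 2,460,000/√2, so w ≈ 1318.9 mm; long side = w√2 ≈ 1865.2 mm.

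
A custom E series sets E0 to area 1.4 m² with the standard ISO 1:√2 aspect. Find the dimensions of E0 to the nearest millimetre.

Let the short side be w mm. Then w · w√2 = 1.4 m² = 1,400,000 mm².
w² = 1,400,000/√2, so w ≈ 995.0 mm; long side = w√2 ≈ 1407.1 mm.

995 × 1407 mm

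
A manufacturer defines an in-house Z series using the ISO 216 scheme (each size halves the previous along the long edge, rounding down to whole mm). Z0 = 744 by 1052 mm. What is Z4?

Z1: ⌊1052/2⌋ × 744 = 526 × 744 mm
Z2: ⌊744/2⌋ × 526 = 372 × 526 mm
Z3: ⌊526/2⌋ × 372 = 263 × 372 mm
Z4: ⌊372/2⌋ × 263 = 186 × 263 mm

186 × 263 mm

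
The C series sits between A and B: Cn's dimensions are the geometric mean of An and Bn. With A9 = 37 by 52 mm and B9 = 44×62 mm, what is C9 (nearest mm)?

40 × 57 mm

Short side: √(37 · 44) = √1628 ≈ 40.3 → 40 mm
Long side: √(52 · 62) = √3224 ≈ 56.8 → 57 mm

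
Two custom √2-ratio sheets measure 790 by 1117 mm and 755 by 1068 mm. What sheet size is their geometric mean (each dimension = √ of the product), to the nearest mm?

Short side: √(790 · 755) = √596450 ≈ 772.3 → 772 mm
Long side: √(1117 · 1068) = √1192956 ≈ 1092.2 → 1092 mm

772 × 1092 mm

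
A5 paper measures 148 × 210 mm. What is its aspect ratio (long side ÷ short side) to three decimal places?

1.419

210 / 148 = 1.419
ISO 216 targets √2 ≈ 1.414; the +0.005 deviation is from mm rounding.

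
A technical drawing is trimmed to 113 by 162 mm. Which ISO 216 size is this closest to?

C6 (114 × 162 mm)

Aspect ratio 162/113 ≈ 1.434 (ISO target is √2 ≈ 1.414).
In the C-series (envelope sizes, between A and B): C6 = 114 × 162 mm.
Off by 1 mm total — nearest standard size.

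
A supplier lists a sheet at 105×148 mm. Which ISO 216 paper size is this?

Aspect ratio 148/105 ≈ 1.410 — close to the ISO √2 ≈ 1.414.
In the A-series (A0 area = 1 m²): A6 = 105 × 148 mm.

A6 (105 × 148 mm)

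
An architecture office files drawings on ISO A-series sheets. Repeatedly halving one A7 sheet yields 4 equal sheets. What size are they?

4 = 2^2, so 2 halving steps.
A7 → A8 → … → A9 after 2 steps.

A9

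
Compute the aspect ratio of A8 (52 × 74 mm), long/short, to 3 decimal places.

1.423

74 / 52 = 1.423
ISO 216 targets √2 ≈ 1.414; the +0.009 deviation is from mm rounding.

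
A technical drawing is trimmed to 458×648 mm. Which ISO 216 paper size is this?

Aspect ratio 648/458 ≈ 1.415 — close to the ISO √2 ≈ 1.414.
In the C-series (envelope sizes, between A and B): C2 = 458 × 648 mm.

C2 (458 × 648 mm)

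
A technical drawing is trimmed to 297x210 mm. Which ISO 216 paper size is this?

A4 (210 × 297 mm)

Aspect ratio 297/210 ≈ 1.414 — close to the ISO √2 ≈ 1.414.
In the A-series (A0 area = 1 m²): A4 = 210 × 297 mm.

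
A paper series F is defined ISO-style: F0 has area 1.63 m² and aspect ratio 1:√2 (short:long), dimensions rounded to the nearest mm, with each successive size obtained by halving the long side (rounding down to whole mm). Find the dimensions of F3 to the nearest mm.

Let F0's short side be w mm. w · w√2 = 1.63 m² = 1,630,000 mm², so w ≈ 1073.6 mm and w√2 ≈ 1518.3 mm → F0 = 1074 × 1518 mm.
F1: ⌊1518/2⌋ × 1074 = 759 × 1074 mm
F2: ⌊1074/2⌋ × 759 = 537 × 759 mm
F3: ⌊759/2⌋ × 537 = 379 × 537 mm

379 × 537 mm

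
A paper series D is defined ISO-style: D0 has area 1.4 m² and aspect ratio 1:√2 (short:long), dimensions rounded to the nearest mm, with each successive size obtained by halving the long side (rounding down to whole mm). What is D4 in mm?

248 × 351 mm

Let D0's short side be w mm. w · w√2 = 1.4 m² = 1,400,000 mm², so w ≈ 995.0 mm and w√2 ≈ 1407.1 mm → D0 = 995 × 1407 mm.
D1: ⌊1407/2⌋ × 995 = 703 × 995 mm
D2: ⌊995/2⌋ × 703 = 497 × 703 mm
D3: ⌊703/2⌋ × 497 = 351 × 497 mm
D4: ⌊497/2⌋ × 351 = 248 × 351 mm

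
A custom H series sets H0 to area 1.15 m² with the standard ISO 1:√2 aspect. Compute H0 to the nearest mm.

Let the short side be w mm. Then w · w√2 = 1.15 m² = 1,150,000 mm².
w² = 1,150,000/√2, so w ≈ 901.8 mm; long side = w√2 ≈ 1275.3 mm.

902 × 1275 mm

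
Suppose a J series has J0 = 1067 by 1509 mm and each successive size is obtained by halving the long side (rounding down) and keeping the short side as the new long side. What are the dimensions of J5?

188 × 266 mm

J1: ⌊1509/2⌋ × 1067 = 754 × 1067 mm
J2: ⌊1067/2⌋ × 754 = 533 × 754 mm
J3: ⌊754/2⌋ × 533 = 377 × 533 mm
J4: ⌊533/2⌋ × 377 = 266 × 377 mm
J5: ⌊377/2⌋ × 266 = 188 × 266 mm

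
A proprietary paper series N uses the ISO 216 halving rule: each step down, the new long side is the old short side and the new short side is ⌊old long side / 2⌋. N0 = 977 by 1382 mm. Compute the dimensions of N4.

N1: ⌊1382/2⌋ × 977 = 691 × 977 mm
N2: ⌊977/2⌋ × 691 = 488 × 691 mm
N3: ⌊691/2⌋ × 488 = 345 × 488 mm
N4: ⌊488/2⌋ × 345 = 244 × 345 mm

244 × 345 mm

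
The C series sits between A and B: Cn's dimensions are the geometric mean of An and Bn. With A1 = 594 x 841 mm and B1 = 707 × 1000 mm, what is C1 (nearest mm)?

Short side: √(594 · 707) = √419958 ≈ 648.0 → 648 mm
Long side: √(841 · 1000) = √841000 ≈ 917.1 → 917 mm

648 × 917 mm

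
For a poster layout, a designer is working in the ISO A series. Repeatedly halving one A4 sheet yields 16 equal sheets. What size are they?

A8

16 = 2^4, so 4 halving steps.
A4 → A5 → … → A8 after 4 steps.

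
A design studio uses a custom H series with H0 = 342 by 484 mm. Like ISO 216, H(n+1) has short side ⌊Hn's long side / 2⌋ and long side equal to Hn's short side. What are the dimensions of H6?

42 × 60 mm

H1: ⌊484/2⌋ × 342 = 242 × 342 mm
H2: ⌊342/2⌋ × 242 = 171 × 242 mm
H3: ⌊242/2⌋ × 171 = 121 × 171 mm
H4: ⌊171/2⌋ × 121 = 85 × 121 mm
H5: ⌊121/2⌋ × 85 = 60 × 85 mm
H6: ⌊85/2⌋ × 60 = 42 × 60 mm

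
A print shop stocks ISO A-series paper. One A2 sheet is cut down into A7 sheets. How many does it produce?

32

A2 = 420 × 594 mm; A7 = 74 × 105 mm.
Each halving step doubles the count; 5 steps from A2 to A7.
2^5 = 32.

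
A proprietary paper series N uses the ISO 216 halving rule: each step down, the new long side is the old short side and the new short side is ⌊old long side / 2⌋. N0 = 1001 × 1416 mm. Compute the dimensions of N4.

250 × 354 mm

N1: ⌊1416/2⌋ × 1001 = 708 × 1001 mm
N2: ⌊1001/2⌋ × 708 = 500 × 708 mm
N3: ⌊708/2⌋ × 500 = 354 × 500 mm
N4: ⌊500/2⌋ × 354 = 250 × 354 mm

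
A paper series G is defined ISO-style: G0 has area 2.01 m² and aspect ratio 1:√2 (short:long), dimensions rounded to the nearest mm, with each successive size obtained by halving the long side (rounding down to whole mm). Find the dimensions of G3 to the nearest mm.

421 × 596 mm

Let G0's short side be w mm. w · w√2 = 2.01 m² = 2,010,000 mm², so w ≈ 1192.2 mm and w√2 ≈ 1686.0 mm → G0 = 1192 × 1686 mm.
G1: ⌊1686/2⌋ × 1192 = 843 × 1192 mm
G2: ⌊1192/2⌋ × 843 = 596 × 843 mm
G3: ⌊843/2⌋ × 596 = 421 × 596 mm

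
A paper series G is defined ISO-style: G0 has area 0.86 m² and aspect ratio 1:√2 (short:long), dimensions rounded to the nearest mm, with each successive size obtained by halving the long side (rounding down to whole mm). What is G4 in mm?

195 × 275 mm

Let G0's short side be w mm. w · w√2 = 0.86 m² = 860,000 mm², so w ≈ 779.8 mm and w√2 ≈ 1102.8 mm → G0 = 780 × 1103 mm.
G1: ⌊1103/2⌋ × 780 = 551 × 780 mm
G2: ⌊780/2⌋ × 551 = 390 × 551 mm
G3: ⌊551/2⌋ × 390 = 275 × 390 mm
G4: ⌊390/2⌋ × 275 = 195 × 275 mm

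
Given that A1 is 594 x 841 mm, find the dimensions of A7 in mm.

74 × 105 mm

A2: ⌊841/2⌋ × 594 = 420 × 594 mm
A3: ⌊594/2⌋ × 420 = 297 × 420 mm
A4: ⌊420/2⌋ × 297 = 210 × 297 mm
A5: ⌊297/2⌋ × 210 = 148 × 210 mm
A6: ⌊210/2⌋ × 148 = 105 × 148 mm
A7: ⌊148/2⌋ × 105 = 74 × 105 mm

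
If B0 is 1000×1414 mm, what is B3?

353 × 500 mm

B1: ⌊1414/2⌋ × 1000 = 707 × 1000 mm
B2: ⌊1000/2⌋ × 707 = 500 × 707 mm
B3: ⌊707/2⌋ × 500 = 353 × 500 mm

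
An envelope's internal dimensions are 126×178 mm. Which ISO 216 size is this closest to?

Aspect ratio 178/126 ≈ 1.413 — close to the ISO √2 ≈ 1.414.
In the B-series (B0 = 1000 × 1414 mm): B6 = 125 × 176 mm.
Off by 3 mm total — nearest standard size.

B6 (125 × 176 mm)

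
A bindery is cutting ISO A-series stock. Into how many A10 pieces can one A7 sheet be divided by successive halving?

A7 = 74 × 105 mm; A10 = 26 × 37 mm.
Each halving step doubles the count; 3 steps from A7 to A10.
2^3 = 8.

8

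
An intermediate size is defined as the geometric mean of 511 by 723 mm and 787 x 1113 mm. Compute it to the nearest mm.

Short side: √(511 · 787) = √402157 ≈ 634.2 → 634 mm
Long side: √(723 · 1113) = √804699 ≈ 897.1 → 897 mm

634 × 897 mm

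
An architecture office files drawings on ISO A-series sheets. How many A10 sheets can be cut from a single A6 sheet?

A6 = 105 × 148 mm; A10 = 26 × 37 mm.
Each halving step doubles the count; 4 steps from A6 to A10.
2^4 = 16.

16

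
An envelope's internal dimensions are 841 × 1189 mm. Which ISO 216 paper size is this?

Aspect ratio 1189/841 ≈ 1.414 — close to the ISO √2 ≈ 1.414.
In the A-series (A0 area = 1 m²): A0 = 841 × 1189 mm.

A0 (841 × 1189 mm)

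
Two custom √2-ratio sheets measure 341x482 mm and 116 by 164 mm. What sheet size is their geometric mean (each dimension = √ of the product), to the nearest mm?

199 × 281 mm

Short side: √(341 · 116) = √39556 ≈ 198.9 → 199 mm
Long side: √(482 · 164) = √79048 ≈ 281.2 → 281 mm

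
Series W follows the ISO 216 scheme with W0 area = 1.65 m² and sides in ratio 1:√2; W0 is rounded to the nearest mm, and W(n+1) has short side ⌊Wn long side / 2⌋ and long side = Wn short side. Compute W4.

Let W0's short side be w mm. w · w√2 = 1.65 m² = 1,650,000 mm², so w ≈ 1080.2 mm and w√2 ≈ 1527.6 mm → W0 = 1080 × 1528 mm.
W1: ⌊1528/2⌋ × 1080 = 764 × 1080 mm
W2: ⌊1080/2⌋ × 764 = 540 × 764 mm
W3: ⌊764/2⌋ × 540 = 382 × 540 mm
W4: ⌊540/2⌋ × 382 = 270 × 382 mm

270 × 382 mm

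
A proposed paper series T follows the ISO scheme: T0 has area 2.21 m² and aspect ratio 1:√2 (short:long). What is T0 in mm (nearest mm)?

1250 × 1768 mm

Let the short side be w mm. Then w · w√2 = 2.21 m² = 2,210,000 mm².
w² = 2,210,000/√2, so w ≈ 1250.1 mm; long side = w√2 ≈ 1767.9 mm.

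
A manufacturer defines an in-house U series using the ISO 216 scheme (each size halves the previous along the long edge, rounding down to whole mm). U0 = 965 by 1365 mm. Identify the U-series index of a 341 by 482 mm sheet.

U3

U0: 965 × 1365 mm
U1: 682 × 965 mm
U2: 482 × 682 mm
U3: 341 × 482 mm
U4: 241 × 341 mm
→ matches U3.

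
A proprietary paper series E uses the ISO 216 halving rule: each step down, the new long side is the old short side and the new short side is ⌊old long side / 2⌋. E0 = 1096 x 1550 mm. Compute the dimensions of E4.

E1: ⌊1550/2⌋ × 1096 = 775 × 1096 mm
E2: ⌊1096/2⌋ × 775 = 548 × 775 mm
E3: ⌊775/2⌋ × 548 = 387 × 548 mm
E4: ⌊548/2⌋ × 387 = 274 × 387 mm

274 × 387 mm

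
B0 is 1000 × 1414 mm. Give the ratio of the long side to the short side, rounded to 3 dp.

1.414

1414 / 1000 = 1.414
Matches √2 ≈ 1.414 — the ISO 216 defining ratio.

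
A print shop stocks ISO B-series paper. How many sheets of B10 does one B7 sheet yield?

B7 = 88 × 125 mm; B10 = 31 × 44 mm.
Each halving step doubles the count; 3 steps from B7 to B10.
2^3 = 8.

8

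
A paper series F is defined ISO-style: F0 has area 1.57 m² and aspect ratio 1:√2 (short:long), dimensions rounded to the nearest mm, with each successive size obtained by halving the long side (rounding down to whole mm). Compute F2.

527 × 745 mm

Let F0's short side be w mm. w · w√2 = 1.57 m² = 1,570,000 mm², so w ≈ 1053.6 mm and w√2 ≈ 1490.1 mm → F0 = 1054 × 1490 mm.
F1: ⌊1490/2⌋ × 1054 = 745 × 1054 mm
F2: ⌊1054/2⌋ × 745 = 527 × 745 mm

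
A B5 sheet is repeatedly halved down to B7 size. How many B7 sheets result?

4

Each ISO step halves the sheet: 1 × B5 → 2 × B6 → 4 × B7
From B5 to B7 is 2 halving steps: 2^2 = 4.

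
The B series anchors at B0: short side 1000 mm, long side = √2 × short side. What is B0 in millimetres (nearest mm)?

Short side = 1000 mm; long side = 1000√2 ≈ 1414.2 mm.

1000 × 1414 mm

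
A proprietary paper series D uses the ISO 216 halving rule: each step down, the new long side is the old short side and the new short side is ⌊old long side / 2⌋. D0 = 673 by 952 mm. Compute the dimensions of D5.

119 × 168 mm

D1: ⌊952/2⌋ × 673 = 476 × 673 mm
D2: ⌊673/2⌋ × 476 = 336 × 476 mm
D3: ⌊476/2⌋ × 336 = 238 × 336 mm
D4: ⌊336/2⌋ × 238 = 168 × 238 mm
D5: ⌊238/2⌋ × 168 = 119 × 168 mm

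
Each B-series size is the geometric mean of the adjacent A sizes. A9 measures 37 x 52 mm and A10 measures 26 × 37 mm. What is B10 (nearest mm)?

31 × 44 mm

Short side: √(37 · 26) = √962 ≈ 31.0 → 31 mm
Long side: √(52 · 37) = √1924 ≈ 43.9 → 44 mm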